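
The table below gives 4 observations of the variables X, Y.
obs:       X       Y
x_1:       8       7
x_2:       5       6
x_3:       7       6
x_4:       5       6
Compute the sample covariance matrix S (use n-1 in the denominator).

Step 1 — column means:
  mean(X) = (8 + 5 + 7 + 5) / 4 = 25/4 = 6.25
  mean(Y) = (7 + 6 + 6 + 6) / 4 = 25/4 = 6.25

Step 2 — sample covariance S[i,j] = (1/(n-1)) · Σ_k (x_{k,i} - mean_i) · (x_{k,j} - mean_j), with n-1 = 3.
  S[X,X] = ((1.75)·(1.75) + (-1.25)·(-1.25) + (0.75)·(0.75) + (-1.25)·(-1.25)) / 3 = 6.75/3 = 2.25
  S[X,Y] = ((1.75)·(0.75) + (-1.25)·(-0.25) + (0.75)·(-0.25) + (-1.25)·(-0.25)) / 3 = 1.75/3 = 0.5833
  S[Y,Y] = ((0.75)·(0.75) + (-0.25)·(-0.25) + (-0.25)·(-0.25) + (-0.25)·(-0.25)) / 3 = 0.75/3 = 0.25

S is symmetric (S[j,i] = S[i,j]). Assembling:

S = [[2.25, 0.5833],
 [0.5833, 0.25]]


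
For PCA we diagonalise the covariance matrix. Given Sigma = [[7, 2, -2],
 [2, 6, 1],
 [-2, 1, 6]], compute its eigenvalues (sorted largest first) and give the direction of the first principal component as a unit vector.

Step 1 — characteristic polynomial p(λ) = det(λI - Sigma) = λ³ - tr·λ² + c_1·λ - det, where tr = trace, c_1 = sum of the principal 2×2 minors, det = det(Sigma):
  tr = 7 + 6 + 6 = 19,
  c_1 = (7·6 - (2)²) + (7·6 - (-2)²) + (6·6 - (1)²) = 38 + 38 + 35 = 111,
  det = 7·(6·6 - (1)²) - (2)·((2)·6 - (1)·(-2)) + (-2)·((2)·(1) - 6·(-2)) = 7·(35) - (2)·(14) + (-2)·(14) = 189.
  So p(λ) = λ³ - 19λ² + 111λ - 189.
Step 2 — look for an integer root (rational root theorem: any rational root is an integer divisor of 189). Testing λ = 3:
  p(3) = 27 - 171 + 333 - 189 = 0  ✓
  Dividing out (λ - 3): p(λ) = (λ - 3)(λ² - 16λ + 63).
Step 3 — remaining eigenvalues from the quadratic λ² - 16λ + 63 = 0:
  Δ = 16² - 4·63 = 256 - 252 = 4,  λ = (16 ± √4)/2 = (16 ± 2)/2 = 9 or 7.
  Sorted: λ_1 = 9,  λ_2 = 7,  λ_3 = 3  (check: sum = 19 = tr ✓).

Step 4 — unit eigenvector for λ_1 = 9: v spans the null space of (Sigma - λ_1 I), whose rows are
  r_1 = (-2, 2, -2),  r_2 = (2, -3, 1),  r_3 = (-2, 1, -3).
  v is orthogonal to every row, so take v ∝ r_1 × r_2 = ((2)·(1) - (-2)·(-3), (-2)·(2) - (-2)·(1), (-2)·(-3) - (2)·(2)) = (-4, -2, 2).
  Rescale (divide by 2; multiply by -1 so the first nonzero entry is positive): u = (2, 1, -1).
  ||u|| = √((2)² + (1)² + (-1)²) = √(6) ≈ 2.4495,  v_1 = u/||u|| ≈ (0.8165, 0.4082, -0.4082) (||v_1|| = 1).

λ_1 = 9,  λ_2 = 7,  λ_3 = 3;  v_1 ≈ (0.8165, 0.4082, -0.4082)


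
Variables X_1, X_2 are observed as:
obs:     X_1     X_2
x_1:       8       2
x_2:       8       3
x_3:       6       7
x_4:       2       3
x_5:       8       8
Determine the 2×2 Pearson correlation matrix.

Step 1 — column means:
  mean(X_1) = (8 + 8 + 6 + 2 + 8) / 5 = 32/5 = 6.4
  mean(X_2) = (2 + 3 + 7 + 3 + 8) / 5 = 23/5 = 4.6

Step 2 — sample variances and covariances s[i,j] = (1/(n-1)) · Σ_k (x_{k,i} - mean_i) · (x_{k,j} - mean_j), with n-1 = 4:
  s[X_1,X_1] = ((1.6)·(1.6) + (1.6)·(1.6) + (-0.4)·(-0.4) + (-4.4)·(-4.4) + (1.6)·(1.6)) / 4 = 27.2/4 = 6.8
  s[X_1,X_2] = ((1.6)·(-2.6) + (1.6)·(-1.6) + (-0.4)·(2.4) + (-4.4)·(-1.6) + (1.6)·(3.4)) / 4 = 4.8/4 = 1.2
  s[X_2,X_2] = ((-2.6)·(-2.6) + (-1.6)·(-1.6) + (2.4)·(2.4) + (-1.6)·(-1.6) + (3.4)·(3.4)) / 4 = 29.2/4 = 7.3
  Sample standard deviations s_i = √(s[i,i]):
  s(X_1) = √(6.8) = 2.6077
  s(X_2) = √(7.3) = 2.7019

Step 3 — r_{ij} = s_{ij} / (s_i · s_j):
  r[X_1,X_1] = 1 (diagonal).
  r[X_1,X_2] = 1.2 / (2.6077 · 2.7019) = 1.2 / 7.0456 = 0.1703
  r[X_2,X_2] = 1 (diagonal).

R is symmetric with unit diagonal. Assembling:

R = [[1, 0.1703],
 [0.1703, 1]]


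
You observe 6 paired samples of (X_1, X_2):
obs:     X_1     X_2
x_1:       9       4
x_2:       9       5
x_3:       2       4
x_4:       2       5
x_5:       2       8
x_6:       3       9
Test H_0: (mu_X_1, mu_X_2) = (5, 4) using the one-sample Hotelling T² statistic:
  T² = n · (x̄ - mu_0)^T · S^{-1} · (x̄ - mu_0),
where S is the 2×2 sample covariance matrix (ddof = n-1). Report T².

Step 1 — sample mean vector:
  mean(X_1) = (9 + 9 + 2 + 2 + 2 + 3) / 6 = 27/6 = 4.5
  mean(X_2) = (4 + 5 + 4 + 5 + 8 + 9) / 6 = 35/6 = 5.8333
  x̄ = (4.5, 5.8333),  deviation x̄ - mu_0 = (4.5, 5.8333) - (5, 4) = (-0.5, 1.8333).

Step 2 — sample covariance matrix, S[i,j] = (1/(n-1)) · Σ_k (x_{k,i} - mean_i) · (x_{k,j} - mean_j), divisor n-1 = 5:
  S[X_1,X_1] = ((4.5)·(4.5) + (4.5)·(4.5) + (-2.5)·(-2.5) + (-2.5)·(-2.5) + (-2.5)·(-2.5) + (-1.5)·(-1.5)) / 5 = 61.5/5 = 12.3
  S[X_1,X_2] = ((4.5)·(-1.8333) + (4.5)·(-0.8333) + (-2.5)·(-1.8333) + (-2.5)·(-0.8333) + (-2.5)·(2.1667) + (-1.5)·(3.1667)) / 5 = -15.5/5 = -3.1
  S[X_2,X_2] = ((-1.8333)·(-1.8333) + (-0.8333)·(-0.8333) + (-1.8333)·(-1.8333) + (-0.8333)·(-0.8333) + (2.1667)·(2.1667) + (3.1667)·(3.1667)) / 5 = 22.8333/5 = 4.5667
  S = [[12.3, -3.1],
 [-3.1, 4.5667]].

Step 3 — invert S. det(S) = 12.3·4.5667 - (-3.1)² = 46.56.
  S^{-1} = (1/det) · [[d, -b], [-b, a]] = [[0.0981, 0.0666],
 [0.0666, 0.2642]].

Step 4 — quadratic form (x̄ - mu_0)^T · S^{-1} · (x̄ - mu_0):
  S^{-1} · (x̄ - mu_0) = (0.073, 0.451),
  (x̄ - mu_0)^T · [...] = (-0.5)·(0.073) + (1.8333)·(0.451) = 0.7904.

Step 5 — scale by n: T² = 6 · 0.7904 = 4.7423.

T² ≈ 4.7423


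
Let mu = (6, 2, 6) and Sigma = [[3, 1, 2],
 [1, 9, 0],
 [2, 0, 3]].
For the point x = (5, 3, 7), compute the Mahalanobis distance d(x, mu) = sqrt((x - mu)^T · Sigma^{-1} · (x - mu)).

Step 1 — centre the observation: (x - mu) = (-1, 1, 1).

Step 2 — invert Sigma (cofactor / det for 3×3, or solve directly):
  Sigma^{-1} = [[0.6429, -0.0714, -0.4286],
 [-0.0714, 0.119, 0.0476],
 [-0.4286, 0.0476, 0.619]].

Step 3 — form the quadratic (x - mu)^T · Sigma^{-1} · (x - mu):
  Sigma^{-1} · (x - mu) = (-1.1429, 0.2381, 1.0952).
  (x - mu)^T · [Sigma^{-1} · (x - mu)] = (-1)·(-1.1429) + (1)·(0.2381) + (1)·(1.0952) = 2.4762.

Step 4 — take square root: d = √(2.4762) ≈ 1.5736.

d(x, mu) = √(2.4762) ≈ 1.5736


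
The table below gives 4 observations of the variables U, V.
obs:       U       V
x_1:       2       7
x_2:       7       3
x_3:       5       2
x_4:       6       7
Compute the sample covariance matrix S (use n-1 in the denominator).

Step 1 — column means:
  mean(U) = (2 + 7 + 5 + 6) / 4 = 20/4 = 5
  mean(V) = (7 + 3 + 2 + 7) / 4 = 19/4 = 4.75

Step 2 — sample covariance S[i,j] = (1/(n-1)) · Σ_k (x_{k,i} - mean_i) · (x_{k,j} - mean_j), with n-1 = 3.
  S[U,U] = ((-3)·(-3) + (2)·(2) + (0)·(0) + (1)·(1)) / 3 = 14/3 = 4.6667
  S[U,V] = ((-3)·(2.25) + (2)·(-1.75) + (0)·(-2.75) + (1)·(2.25)) / 3 = -8/3 = -2.6667
  S[V,V] = ((2.25)·(2.25) + (-1.75)·(-1.75) + (-2.75)·(-2.75) + (2.25)·(2.25)) / 3 = 20.75/3 = 6.9167

S is symmetric (S[j,i] = S[i,j]). Assembling:

S = [[4.6667, -2.6667],
 [-2.6667, 6.9167]]


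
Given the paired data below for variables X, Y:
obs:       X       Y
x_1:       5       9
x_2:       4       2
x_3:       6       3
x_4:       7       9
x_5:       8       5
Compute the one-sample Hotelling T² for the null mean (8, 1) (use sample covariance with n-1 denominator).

Step 1 — sample mean vector:
  mean(X) = (5 + 4 + 6 + 7 + 8) / 5 = 30/5 = 6
  mean(Y) = (9 + 2 + 3 + 9 + 5) / 5 = 28/5 = 5.6
  x̄ = (6, 5.6),  deviation x̄ - mu_0 = (6, 5.6) - (8, 1) = (-2, 4.6).

Step 2 — sample covariance matrix, S[i,j] = (1/(n-1)) · Σ_k (x_{k,i} - mean_i) · (x_{k,j} - mean_j), divisor n-1 = 4:
  S[X,X] = ((-1)·(-1) + (-2)·(-2) + (0)·(0) + (1)·(1) + (2)·(2)) / 4 = 10/4 = 2.5
  S[X,Y] = ((-1)·(3.4) + (-2)·(-3.6) + (0)·(-2.6) + (1)·(3.4) + (2)·(-0.6)) / 4 = 6/4 = 1.5
  S[Y,Y] = ((3.4)·(3.4) + (-3.6)·(-3.6) + (-2.6)·(-2.6) + (3.4)·(3.4) + (-0.6)·(-0.6)) / 4 = 43.2/4 = 10.8
  S = [[2.5, 1.5],
 [1.5, 10.8]].

Step 3 — invert S. det(S) = 2.5·10.8 - (1.5)² = 24.75.
  S^{-1} = (1/det) · [[d, -b], [-b, a]] = [[0.4364, -0.0606],
 [-0.0606, 0.101]].

Step 4 — quadratic form (x̄ - mu_0)^T · S^{-1} · (x̄ - mu_0):
  S^{-1} · (x̄ - mu_0) = (-1.1515, 0.5859),
  (x̄ - mu_0)^T · [...] = (-2)·(-1.1515) + (4.6)·(0.5859) = 4.998.

Step 5 — scale by n: T² = 5 · 4.998 = 24.9899.

T² ≈ 24.9899


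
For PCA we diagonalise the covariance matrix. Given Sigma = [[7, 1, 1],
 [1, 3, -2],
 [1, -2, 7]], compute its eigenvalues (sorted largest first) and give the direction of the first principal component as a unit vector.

Step 1 — characteristic polynomial p(λ) = det(λI - Sigma) = λ³ - tr·λ² + c_1·λ - det, where tr = trace, c_1 = sum of the principal 2×2 minors, det = det(Sigma):
  tr = 7 + 3 + 7 = 17,
  c_1 = (7·3 - (1)²) + (7·7 - (1)²) + (3·7 - (-2)²) = 20 + 48 + 17 = 85,
  det = 7·(3·7 - (-2)²) - (1)·((1)·7 - (-2)·(1)) + (1)·((1)·(-2) - 3·(1)) = 7·(17) - (1)·(9) + (1)·(-5) = 105.
  So p(λ) = λ³ - 17λ² + 85λ - 105.
Step 2 — look for an integer root (rational root theorem: any rational root is an integer divisor of 105). Testing λ = 7:
  p(7) = 343 - 833 + 595 - 105 = 0  ✓
  Dividing out (λ - 7): p(λ) = (λ - 7)(λ² - 10λ + 15).
Step 3 — remaining eigenvalues from the quadratic λ² - 10λ + 15 = 0:
  Δ = 10² - 4·15 = 100 - 60 = 40,  λ = (10 ± √40)/2 = (10 ± 6.3246)/2 ≈ 8.1623 or 1.8377.
  Sorted: λ_1 = 8.1623,  λ_2 = 7,  λ_3 = 1.8377  (check: sum = 17 = tr ✓).

Step 4 — unit eigenvector for λ_1 ≈ 8.1623: v spans the null space of (Sigma - λ_1 I), whose rows are
  r_1 = (-1.1623, 1, 1),  r_2 = (1, -5.1623, -2),  r_3 = (1, -2, -1.1623).
  v is orthogonal to every row, so take v ∝ r_1 × r_2 = ((1)·(-2) - (1)·(-5.1623), (1)·(1) - (-1.1623)·(-2), (-1.1623)·(-5.1623) - (1)·(1)) ≈ (3.1623, -1.3246, 5).
  Let u = (3.1623, -1.3246, 5).
  ||u|| = √((3.1623)² + (-1.3246)² + (5)²) = √(36.7544) ≈ 6.0625,  v_1 = u/||u|| ≈ (0.5216, -0.2185, 0.8247) (||v_1|| = 1).

λ_1 = 8.1623,  λ_2 = 7,  λ_3 = 1.8377;  v_1 ≈ (0.5216, -0.2185, 0.8247)


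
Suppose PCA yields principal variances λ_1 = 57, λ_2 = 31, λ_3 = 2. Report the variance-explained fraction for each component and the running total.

Step 1 — total variance = trace(Sigma) = Σ λ_i = 57 + 31 + 2 = 90.

Step 2 — fraction explained by component i = λ_i / Σ λ:
  PC1: 57/90 = 0.6333
  PC2: 31/90 = 0.3444
  PC3: 2/90 = 0.0222

Step 3 — cumulative fraction after k components = (λ_1 + ... + λ_k) / Σ λ:
  k = 1: 57/90 = 0.6333
  k = 2: (57 + 31)/90 = 88/90 = 0.9778
  k = 3: (57 + 31 + 2)/90 = 90/90 = 1

Summary (fraction, with percent):

explained: PC1 0.6333 (63.33%), PC2 0.3444 (34.44%), PC3 0.0222 (2.22%);  cumulative: 0.6333, 0.9778, 1


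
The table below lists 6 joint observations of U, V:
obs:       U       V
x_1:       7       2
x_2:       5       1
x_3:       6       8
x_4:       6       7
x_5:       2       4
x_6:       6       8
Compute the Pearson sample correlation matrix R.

Step 1 — column means:
  mean(U) = (7 + 5 + 6 + 6 + 2 + 6) / 6 = 32/6 = 5.3333
  mean(V) = (2 + 1 + 8 + 7 + 4 + 8) / 6 = 30/6 = 5

Step 2 — sample variances and covariances s[i,j] = (1/(n-1)) · Σ_k (x_{k,i} - mean_i) · (x_{k,j} - mean_j), with n-1 = 5:
  s[U,U] = ((1.6667)·(1.6667) + (-0.3333)·(-0.3333) + (0.6667)·(0.6667) + (0.6667)·(0.6667) + (-3.3333)·(-3.3333) + (0.6667)·(0.6667)) / 5 = 15.3333/5 = 3.0667
  s[U,V] = ((1.6667)·(-3) + (-0.3333)·(-4) + (0.6667)·(3) + (0.6667)·(2) + (-3.3333)·(-1) + (0.6667)·(3)) / 5 = 5/5 = 1
  s[V,V] = ((-3)·(-3) + (-4)·(-4) + (3)·(3) + (2)·(2) + (-1)·(-1) + (3)·(3)) / 5 = 48/5 = 9.6
  Sample standard deviations s_i = √(s[i,i]):
  s(U) = √(3.0667) = 1.7512
  s(V) = √(9.6) = 3.0984

Step 3 — r_{ij} = s_{ij} / (s_i · s_j):
  r[U,U] = 1 (diagonal).
  r[U,V] = 1 / (1.7512 · 3.0984) = 1 / 5.4259 = 0.1843
  r[V,V] = 1 (diagonal).

R is symmetric with unit diagonal. Assembling:

R = [[1, 0.1843],
 [0.1843, 1]]


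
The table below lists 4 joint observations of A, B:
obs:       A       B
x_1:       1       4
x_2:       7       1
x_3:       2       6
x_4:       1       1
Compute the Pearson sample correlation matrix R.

Step 1 — column means:
  mean(A) = (1 + 7 + 2 + 1) / 4 = 11/4 = 2.75
  mean(B) = (4 + 1 + 6 + 1) / 4 = 12/4 = 3

Step 2 — sample variances and covariances s[i,j] = (1/(n-1)) · Σ_k (x_{k,i} - mean_i) · (x_{k,j} - mean_j), with n-1 = 3:
  s[A,A] = ((-1.75)·(-1.75) + (4.25)·(4.25) + (-0.75)·(-0.75) + (-1.75)·(-1.75)) / 3 = 24.75/3 = 8.25
  s[A,B] = ((-1.75)·(1) + (4.25)·(-2) + (-0.75)·(3) + (-1.75)·(-2)) / 3 = -9/3 = -3
  s[B,B] = ((1)·(1) + (-2)·(-2) + (3)·(3) + (-2)·(-2)) / 3 = 18/3 = 6
  Sample standard deviations s_i = √(s[i,i]):
  s(A) = √(8.25) = 2.8723
  s(B) = √(6) = 2.4495

Step 3 — r_{ij} = s_{ij} / (s_i · s_j):
  r[A,A] = 1 (diagonal).
  r[A,B] = -3 / (2.8723 · 2.4495) = -3 / 7.0356 = -0.4264
  r[B,B] = 1 (diagonal).

R is symmetric with unit diagonal. Assembling:

R = [[1, -0.4264],
 [-0.4264, 1]]


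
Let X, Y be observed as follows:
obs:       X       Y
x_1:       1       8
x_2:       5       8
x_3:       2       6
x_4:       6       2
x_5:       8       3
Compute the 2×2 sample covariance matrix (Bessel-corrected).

Step 1 — column means:
  mean(X) = (1 + 5 + 2 + 6 + 8) / 5 = 22/5 = 4.4
  mean(Y) = (8 + 8 + 6 + 2 + 3) / 5 = 27/5 = 5.4

Step 2 — sample covariance S[i,j] = (1/(n-1)) · Σ_k (x_{k,i} - mean_i) · (x_{k,j} - mean_j), with n-1 = 4.
  S[X,X] = ((-3.4)·(-3.4) + (0.6)·(0.6) + (-2.4)·(-2.4) + (1.6)·(1.6) + (3.6)·(3.6)) / 4 = 33.2/4 = 8.3
  S[X,Y] = ((-3.4)·(2.6) + (0.6)·(2.6) + (-2.4)·(0.6) + (1.6)·(-3.4) + (3.6)·(-2.4)) / 4 = -22.8/4 = -5.7
  S[Y,Y] = ((2.6)·(2.6) + (2.6)·(2.6) + (0.6)·(0.6) + (-3.4)·(-3.4) + (-2.4)·(-2.4)) / 4 = 31.2/4 = 7.8

S is symmetric (S[j,i] = S[i,j]). Assembling:

S = [[8.3, -5.7],
 [-5.7, 7.8]]


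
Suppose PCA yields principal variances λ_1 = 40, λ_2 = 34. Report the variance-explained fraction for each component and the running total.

Step 1 — total variance = trace(Sigma) = Σ λ_i = 40 + 34 = 74.

Step 2 — fraction explained by component i = λ_i / Σ λ:
  PC1: 40/74 = 0.5405
  PC2: 34/74 = 0.4595

Step 3 — cumulative fraction after k components = (λ_1 + ... + λ_k) / Σ λ:
  k = 1: 40/74 = 0.5405
  k = 2: (40 + 34)/74 = 74/74 = 1

Summary (fraction, with percent):

explained: PC1 0.5405 (54.05%), PC2 0.4595 (45.95%);  cumulative: 0.5405, 1


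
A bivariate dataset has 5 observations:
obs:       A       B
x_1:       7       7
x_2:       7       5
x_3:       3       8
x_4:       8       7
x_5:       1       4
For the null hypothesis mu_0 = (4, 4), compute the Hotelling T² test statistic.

Step 1 — sample mean vector:
  mean(A) = (7 + 7 + 3 + 8 + 1) / 5 = 26/5 = 5.2
  mean(B) = (7 + 5 + 8 + 7 + 4) / 5 = 31/5 = 6.2
  x̄ = (5.2, 6.2),  deviation x̄ - mu_0 = (5.2, 6.2) - (4, 4) = (1.2, 2.2).

Step 2 — sample covariance matrix, S[i,j] = (1/(n-1)) · Σ_k (x_{k,i} - mean_i) · (x_{k,j} - mean_j), divisor n-1 = 4:
  S[A,A] = ((1.8)·(1.8) + (1.8)·(1.8) + (-2.2)·(-2.2) + (2.8)·(2.8) + (-4.2)·(-4.2)) / 4 = 36.8/4 = 9.2
  S[A,B] = ((1.8)·(0.8) + (1.8)·(-1.2) + (-2.2)·(1.8) + (2.8)·(0.8) + (-4.2)·(-2.2)) / 4 = 6.8/4 = 1.7
  S[B,B] = ((0.8)·(0.8) + (-1.2)·(-1.2) + (1.8)·(1.8) + (0.8)·(0.8) + (-2.2)·(-2.2)) / 4 = 10.8/4 = 2.7
  S = [[9.2, 1.7],
 [1.7, 2.7]].

Step 3 — invert S. det(S) = 9.2·2.7 - (1.7)² = 21.95.
  S^{-1} = (1/det) · [[d, -b], [-b, a]] = [[0.123, -0.0774],
 [-0.0774, 0.4191]].

Step 4 — quadratic form (x̄ - mu_0)^T · S^{-1} · (x̄ - mu_0):
  S^{-1} · (x̄ - mu_0) = (-0.0228, 0.8292),
  (x̄ - mu_0)^T · [...] = (1.2)·(-0.0228) + (2.2)·(0.8292) = 1.7968.

Step 5 — scale by n: T² = 5 · 1.7968 = 8.9841.

T² ≈ 8.9841


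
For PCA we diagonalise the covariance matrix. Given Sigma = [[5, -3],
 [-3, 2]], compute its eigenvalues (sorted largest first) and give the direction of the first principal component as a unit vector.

Step 1 — characteristic polynomial of 2×2 Sigma:
  det(Sigma - λI) = λ² - trace · λ + det = 0.
  trace = 5 + 2 = 7, det = 5·2 - (-3)² = 1.
Step 2 — discriminant:
  Δ = trace² - 4·det = 49 - 4 = 45.
Step 3 — eigenvalues:
  λ = (trace ± √Δ)/2 = (7 ± 6.7082)/2,
  λ_1 = 6.8541,  λ_2 = 0.1459.

Step 4 — unit eigenvector for λ_1: solve (Sigma - λ_1 I)v = 0. First row:
  (5 - 6.8541)·v_x + (-3)·v_y = 0, i.e. (-1.8541)·v_x + (-3)·v_y = 0,
  so v ∝ (b, λ_1 - a) = (-3, 1.8541); multiply by -1 so the first entry is positive: u = (3, -1.8541).
  ||u|| = √((3)² + (-1.8541)²) = √(12.4377) ≈ 3.5267,
  v_1 = u/||u|| ≈ (0.8507, -0.5257) (||v_1|| = 1).

λ_1 = 6.8541,  λ_2 = 0.1459;  v_1 ≈ (0.8507, -0.5257)


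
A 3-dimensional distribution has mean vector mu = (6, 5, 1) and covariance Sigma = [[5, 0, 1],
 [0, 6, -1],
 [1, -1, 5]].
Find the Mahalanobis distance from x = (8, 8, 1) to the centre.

Step 1 — centre the observation: (x - mu) = (2, 3, 0).

Step 2 — invert Sigma (cofactor / det for 3×3, or solve directly):
  Sigma^{-1} = [[0.2086, -0.0072, -0.0432],
 [-0.0072, 0.1727, 0.036],
 [-0.0432, 0.036, 0.2158]].

Step 3 — form the quadratic (x - mu)^T · Sigma^{-1} · (x - mu):
  Sigma^{-1} · (x - mu) = (0.3957, 0.5036, 0.0216).
  (x - mu)^T · [Sigma^{-1} · (x - mu)] = (2)·(0.3957) + (3)·(0.5036) + (0)·(0.0216) = 2.3022.

Step 4 — take square root: d = √(2.3022) ≈ 1.5173.

d(x, mu) = √(2.3022) ≈ 1.5173


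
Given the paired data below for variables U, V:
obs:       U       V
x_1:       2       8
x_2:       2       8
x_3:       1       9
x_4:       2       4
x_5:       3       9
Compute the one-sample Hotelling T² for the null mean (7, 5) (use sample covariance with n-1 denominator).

Step 1 — sample mean vector:
  mean(U) = (2 + 2 + 1 + 2 + 3) / 5 = 10/5 = 2
  mean(V) = (8 + 8 + 9 + 4 + 9) / 5 = 38/5 = 7.6
  x̄ = (2, 7.6),  deviation x̄ - mu_0 = (2, 7.6) - (7, 5) = (-5, 2.6).

Step 2 — sample covariance matrix, S[i,j] = (1/(n-1)) · Σ_k (x_{k,i} - mean_i) · (x_{k,j} - mean_j), divisor n-1 = 4:
  S[U,U] = ((0)·(0) + (0)·(0) + (-1)·(-1) + (0)·(0) + (1)·(1)) / 4 = 2/4 = 0.5
  S[U,V] = ((0)·(0.4) + (0)·(0.4) + (-1)·(1.4) + (0)·(-3.6) + (1)·(1.4)) / 4 = 0/4 = 0
  S[V,V] = ((0.4)·(0.4) + (0.4)·(0.4) + (1.4)·(1.4) + (-3.6)·(-3.6) + (1.4)·(1.4)) / 4 = 17.2/4 = 4.3
  S = [[0.5, 0],
 [0, 4.3]].

Step 3 — invert S. det(S) = 0.5·4.3 - (0)² = 2.15.
  S^{-1} = (1/det) · [[d, -b], [-b, a]] = [[2, 0],
 [0, 0.2326]].

Step 4 — quadratic form (x̄ - mu_0)^T · S^{-1} · (x̄ - mu_0):
  S^{-1} · (x̄ - mu_0) = (-10, 0.6047),
  (x̄ - mu_0)^T · [...] = (-5)·(-10) + (2.6)·(0.6047) = 51.5721.

Step 5 — scale by n: T² = 5 · 51.5721 = 257.8605.

T² ≈ 257.8605


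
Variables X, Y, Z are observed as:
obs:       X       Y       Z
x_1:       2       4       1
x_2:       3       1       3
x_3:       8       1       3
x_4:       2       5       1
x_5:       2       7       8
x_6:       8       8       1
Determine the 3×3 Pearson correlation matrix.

Step 1 — column means:
  mean(X) = (2 + 3 + 8 + 2 + 2 + 8) / 6 = 25/6 = 4.1667
  mean(Y) = (4 + 1 + 1 + 5 + 7 + 8) / 6 = 26/6 = 4.3333
  mean(Z) = (1 + 3 + 3 + 1 + 8 + 1) / 6 = 17/6 = 2.8333

Step 2 — sample variances and covariances s[i,j] = (1/(n-1)) · Σ_k (x_{k,i} - mean_i) · (x_{k,j} - mean_j), with n-1 = 5:
  s[X,X] = ((-2.1667)·(-2.1667) + (-1.1667)·(-1.1667) + (3.8333)·(3.8333) + (-2.1667)·(-2.1667) + (-2.1667)·(-2.1667) + (3.8333)·(3.8333)) / 5 = 44.8333/5 = 8.9667
  s[X,Y] = ((-2.1667)·(-0.3333) + (-1.1667)·(-3.3333) + (3.8333)·(-3.3333) + (-2.1667)·(0.6667) + (-2.1667)·(2.6667) + (3.8333)·(3.6667)) / 5 = -1.3333/5 = -0.2667
  s[X,Z] = ((-2.1667)·(-1.8333) + (-1.1667)·(0.1667) + (3.8333)·(0.1667) + (-2.1667)·(-1.8333) + (-2.1667)·(5.1667) + (3.8333)·(-1.8333)) / 5 = -9.8333/5 = -1.9667
  s[Y,Y] = ((-0.3333)·(-0.3333) + (-3.3333)·(-3.3333) + (-3.3333)·(-3.3333) + (0.6667)·(0.6667) + (2.6667)·(2.6667) + (3.6667)·(3.6667)) / 5 = 43.3333/5 = 8.6667
  s[Y,Z] = ((-0.3333)·(-1.8333) + (-3.3333)·(0.1667) + (-3.3333)·(0.1667) + (0.6667)·(-1.8333) + (2.6667)·(5.1667) + (3.6667)·(-1.8333)) / 5 = 5.3333/5 = 1.0667
  s[Z,Z] = ((-1.8333)·(-1.8333) + (0.1667)·(0.1667) + (0.1667)·(0.1667) + (-1.8333)·(-1.8333) + (5.1667)·(5.1667) + (-1.8333)·(-1.8333)) / 5 = 36.8333/5 = 7.3667
  Sample standard deviations s_i = √(s[i,i]):
  s(X) = √(8.9667) = 2.9944
  s(Y) = √(8.6667) = 2.9439
  s(Z) = √(7.3667) = 2.7142

Step 3 — r_{ij} = s_{ij} / (s_i · s_j):
  r[X,X] = 1 (diagonal).
  r[X,Y] = -0.2667 / (2.9944 · 2.9439) = -0.2667 / 8.8154 = -0.0303
  r[X,Z] = -1.9667 / (2.9944 · 2.7142) = -1.9667 / 8.1274 = -0.242
  r[Y,Y] = 1 (diagonal).
  r[Y,Z] = 1.0667 / (2.9439 · 2.7142) = 1.0667 / 7.9903 = 0.1335
  r[Z,Z] = 1 (diagonal).

R is symmetric with unit diagonal. Assembling:

R = [[1, -0.0303, -0.242],
 [-0.0303, 1, 0.1335],
 [-0.242, 0.1335, 1]]


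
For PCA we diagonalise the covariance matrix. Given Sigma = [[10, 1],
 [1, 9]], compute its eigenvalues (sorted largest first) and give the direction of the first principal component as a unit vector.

Step 1 — characteristic polynomial of 2×2 Sigma:
  det(Sigma - λI) = λ² - trace · λ + det = 0.
  trace = 10 + 9 = 19, det = 10·9 - (1)² = 89.
Step 2 — discriminant:
  Δ = trace² - 4·det = 361 - 356 = 5.
Step 3 — eigenvalues:
  λ = (trace ± √Δ)/2 = (19 ± 2.2361)/2,
  λ_1 = 10.618,  λ_2 = 8.382.

Step 4 — unit eigenvector for λ_1: solve (Sigma - λ_1 I)v = 0. First row:
  (10 - 10.618)·v_x + (1)·v_y = 0, i.e. (-0.618)·v_x + (1)·v_y = 0,
  so v ∝ (b, λ_1 - a) = (1, 0.618) = u.
  ||u|| = √((1)² + (0.618)²) = √(1.382) ≈ 1.1756,
  v_1 = u/||u|| ≈ (0.8507, 0.5257) (||v_1|| = 1).

λ_1 = 10.618,  λ_2 = 8.382;  v_1 ≈ (0.8507, 0.5257)


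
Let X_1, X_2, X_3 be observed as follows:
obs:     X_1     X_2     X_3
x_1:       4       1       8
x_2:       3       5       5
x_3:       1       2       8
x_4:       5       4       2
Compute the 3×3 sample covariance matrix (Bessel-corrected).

Step 1 — column means:
  mean(X_1) = (4 + 3 + 1 + 5) / 4 = 13/4 = 3.25
  mean(X_2) = (1 + 5 + 2 + 4) / 4 = 12/4 = 3
  mean(X_3) = (8 + 5 + 8 + 2) / 4 = 23/4 = 5.75

Step 2 — sample covariance S[i,j] = (1/(n-1)) · Σ_k (x_{k,i} - mean_i) · (x_{k,j} - mean_j), with n-1 = 3.
  S[X_1,X_1] = ((0.75)·(0.75) + (-0.25)·(-0.25) + (-2.25)·(-2.25) + (1.75)·(1.75)) / 3 = 8.75/3 = 2.9167
  S[X_1,X_2] = ((0.75)·(-2) + (-0.25)·(2) + (-2.25)·(-1) + (1.75)·(1)) / 3 = 2/3 = 0.6667
  S[X_1,X_3] = ((0.75)·(2.25) + (-0.25)·(-0.75) + (-2.25)·(2.25) + (1.75)·(-3.75)) / 3 = -9.75/3 = -3.25
  S[X_2,X_2] = ((-2)·(-2) + (2)·(2) + (-1)·(-1) + (1)·(1)) / 3 = 10/3 = 3.3333
  S[X_2,X_3] = ((-2)·(2.25) + (2)·(-0.75) + (-1)·(2.25) + (1)·(-3.75)) / 3 = -12/3 = -4
  S[X_3,X_3] = ((2.25)·(2.25) + (-0.75)·(-0.75) + (2.25)·(2.25) + (-3.75)·(-3.75)) / 3 = 24.75/3 = 8.25

S is symmetric (S[j,i] = S[i,j]). Assembling:

S = [[2.9167, 0.6667, -3.25],
 [0.6667, 3.3333, -4],
 [-3.25, -4, 8.25]]


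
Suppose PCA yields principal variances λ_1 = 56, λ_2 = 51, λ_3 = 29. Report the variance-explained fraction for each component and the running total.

Step 1 — total variance = trace(Sigma) = Σ λ_i = 56 + 51 + 29 = 136.

Step 2 — fraction explained by component i = λ_i / Σ λ:
  PC1: 56/136 = 0.4118
  PC2: 51/136 = 0.375
  PC3: 29/136 = 0.2132

Step 3 — cumulative fraction after k components = (λ_1 + ... + λ_k) / Σ λ:
  k = 1: 56/136 = 0.4118
  k = 2: (56 + 51)/136 = 107/136 = 0.7868
  k = 3: (56 + 51 + 29)/136 = 136/136 = 1

Summary (fraction, with percent):

explained: PC1 0.4118 (41.18%), PC2 0.375 (37.5%), PC3 0.2132 (21.32%);  cumulative: 0.4118, 0.7868, 1


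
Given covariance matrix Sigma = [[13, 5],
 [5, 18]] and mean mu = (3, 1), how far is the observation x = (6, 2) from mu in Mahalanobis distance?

Step 1 — centre the observation: (x - mu) = (3, 1).

Step 2 — invert Sigma. det(Sigma) = 13·18 - (5)² = 209.
  Sigma^{-1} = (1/det) · [[d, -b], [-b, a]] = [[0.0861, -0.0239],
 [-0.0239, 0.0622]].

Step 3 — form the quadratic (x - mu)^T · Sigma^{-1} · (x - mu):
  Sigma^{-1} · (x - mu) = (0.2344, -0.0096).
  (x - mu)^T · [Sigma^{-1} · (x - mu)] = (3)·(0.2344) + (1)·(-0.0096) = 0.6938.

Step 4 — take square root: d = √(0.6938) ≈ 0.8329.

d(x, mu) = √(0.6938) ≈ 0.8329


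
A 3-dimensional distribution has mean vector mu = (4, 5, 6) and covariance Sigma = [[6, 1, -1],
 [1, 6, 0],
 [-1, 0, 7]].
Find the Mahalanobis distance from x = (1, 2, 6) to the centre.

Step 1 — centre the observation: (x - mu) = (-3, -3, 0).

Step 2 — invert Sigma (cofactor / det for 3×3, or solve directly):
  Sigma^{-1} = [[0.1757, -0.0293, 0.0251],
 [-0.0293, 0.1715, -0.0042],
 [0.0251, -0.0042, 0.1464]].

Step 3 — form the quadratic (x - mu)^T · Sigma^{-1} · (x - mu):
  Sigma^{-1} · (x - mu) = (-0.4393, -0.4268, -0.0628).
  (x - mu)^T · [Sigma^{-1} · (x - mu)] = (-3)·(-0.4393) + (-3)·(-0.4268) + (0)·(-0.0628) = 2.5983.

Step 4 — take square root: d = √(2.5983) ≈ 1.6119.

d(x, mu) = √(2.5983) ≈ 1.6119


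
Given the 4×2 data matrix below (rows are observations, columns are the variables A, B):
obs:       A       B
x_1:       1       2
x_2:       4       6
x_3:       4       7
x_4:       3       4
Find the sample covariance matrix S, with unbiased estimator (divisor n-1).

Step 1 — column means:
  mean(A) = (1 + 4 + 4 + 3) / 4 = 12/4 = 3
  mean(B) = (2 + 6 + 7 + 4) / 4 = 19/4 = 4.75

Step 2 — sample covariance S[i,j] = (1/(n-1)) · Σ_k (x_{k,i} - mean_i) · (x_{k,j} - mean_j), with n-1 = 3.
  S[A,A] = ((-2)·(-2) + (1)·(1) + (1)·(1) + (0)·(0)) / 3 = 6/3 = 2
  S[A,B] = ((-2)·(-2.75) + (1)·(1.25) + (1)·(2.25) + (0)·(-0.75)) / 3 = 9/3 = 3
  S[B,B] = ((-2.75)·(-2.75) + (1.25)·(1.25) + (2.25)·(2.25) + (-0.75)·(-0.75)) / 3 = 14.75/3 = 4.9167

S is symmetric (S[j,i] = S[i,j]). Assembling:

S = [[2, 3],
 [3, 4.9167]]


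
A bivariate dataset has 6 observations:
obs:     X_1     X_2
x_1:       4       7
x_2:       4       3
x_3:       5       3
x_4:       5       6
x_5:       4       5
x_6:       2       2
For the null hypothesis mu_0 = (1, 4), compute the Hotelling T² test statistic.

Step 1 — sample mean vector:
  mean(X_1) = (4 + 4 + 5 + 5 + 4 + 2) / 6 = 24/6 = 4
  mean(X_2) = (7 + 3 + 3 + 6 + 5 + 2) / 6 = 26/6 = 4.3333
  x̄ = (4, 4.3333),  deviation x̄ - mu_0 = (4, 4.3333) - (1, 4) = (3, 0.3333).

Step 2 — sample covariance matrix, S[i,j] = (1/(n-1)) · Σ_k (x_{k,i} - mean_i) · (x_{k,j} - mean_j), divisor n-1 = 5:
  S[X_1,X_1] = ((0)·(0) + (0)·(0) + (1)·(1) + (1)·(1) + (0)·(0) + (-2)·(-2)) / 5 = 6/5 = 1.2
  S[X_1,X_2] = ((0)·(2.6667) + (0)·(-1.3333) + (1)·(-1.3333) + (1)·(1.6667) + (0)·(0.6667) + (-2)·(-2.3333)) / 5 = 5/5 = 1
  S[X_2,X_2] = ((2.6667)·(2.6667) + (-1.3333)·(-1.3333) + (-1.3333)·(-1.3333) + (1.6667)·(1.6667) + (0.6667)·(0.6667) + (-2.3333)·(-2.3333)) / 5 = 19.3333/5 = 3.8667
  S = [[1.2, 1],
 [1, 3.8667]].

Step 3 — invert S. det(S) = 1.2·3.8667 - (1)² = 3.64.
  S^{-1} = (1/det) · [[d, -b], [-b, a]] = [[1.0623, -0.2747],
 [-0.2747, 0.3297]].

Step 4 — quadratic form (x̄ - mu_0)^T · S^{-1} · (x̄ - mu_0):
  S^{-1} · (x̄ - mu_0) = (3.0952, -0.7143),
  (x̄ - mu_0)^T · [...] = (3)·(3.0952) + (0.3333)·(-0.7143) = 9.0476.

Step 5 — scale by n: T² = 6 · 9.0476 = 54.2857.

T² ≈ 54.2857


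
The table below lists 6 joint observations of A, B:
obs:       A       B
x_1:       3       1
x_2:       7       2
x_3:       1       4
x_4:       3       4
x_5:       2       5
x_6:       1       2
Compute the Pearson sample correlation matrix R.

Step 1 — column means:
  mean(A) = (3 + 7 + 1 + 3 + 2 + 1) / 6 = 17/6 = 2.8333
  mean(B) = (1 + 2 + 4 + 4 + 5 + 2) / 6 = 18/6 = 3

Step 2 — sample variances and covariances s[i,j] = (1/(n-1)) · Σ_k (x_{k,i} - mean_i) · (x_{k,j} - mean_j), with n-1 = 5:
  s[A,A] = ((0.1667)·(0.1667) + (4.1667)·(4.1667) + (-1.8333)·(-1.8333) + (0.1667)·(0.1667) + (-0.8333)·(-0.8333) + (-1.8333)·(-1.8333)) / 5 = 24.8333/5 = 4.9667
  s[A,B] = ((0.1667)·(-2) + (4.1667)·(-1) + (-1.8333)·(1) + (0.1667)·(1) + (-0.8333)·(2) + (-1.8333)·(-1)) / 5 = -6/5 = -1.2
  s[B,B] = ((-2)·(-2) + (-1)·(-1) + (1)·(1) + (1)·(1) + (2)·(2) + (-1)·(-1)) / 5 = 12/5 = 2.4
  Sample standard deviations s_i = √(s[i,i]):
  s(A) = √(4.9667) = 2.2286
  s(B) = √(2.4) = 1.5492

Step 3 — r_{ij} = s_{ij} / (s_i · s_j):
  r[A,A] = 1 (diagonal).
  r[A,B] = -1.2 / (2.2286 · 1.5492) = -1.2 / 3.4525 = -0.3476
  r[B,B] = 1 (diagonal).

R is symmetric with unit diagonal. Assembling:

R = [[1, -0.3476],
 [-0.3476, 1]]


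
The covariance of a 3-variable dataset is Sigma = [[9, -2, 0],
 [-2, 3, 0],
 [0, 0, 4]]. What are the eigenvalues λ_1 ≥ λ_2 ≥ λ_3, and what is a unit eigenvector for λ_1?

Step 1 — characteristic polynomial p(λ) = det(λI - Sigma) = λ³ - tr·λ² + c_1·λ - det, where tr = trace, c_1 = sum of the principal 2×2 minors, det = det(Sigma):
  tr = 9 + 3 + 4 = 16,
  c_1 = (9·3 - (-2)²) + (9·4 - (0)²) + (3·4 - (0)²) = 23 + 36 + 12 = 71,
  det = 9·(3·4 - (0)²) - (-2)·((-2)·4 - (0)·(0)) + (0)·((-2)·(0) - 3·(0)) = 9·(12) - (-2)·(-8) + (0)·(0) = 92.
  So p(λ) = λ³ - 16λ² + 71λ - 92.
Step 2 — look for an integer root (rational root theorem: any rational root is an integer divisor of 92). Testing λ = 4:
  p(4) = 64 - 256 + 284 - 92 = 0  ✓
  Dividing out (λ - 4): p(λ) = (λ - 4)(λ² - 12λ + 23).
Step 3 — remaining eigenvalues from the quadratic λ² - 12λ + 23 = 0:
  Δ = 12² - 4·23 = 144 - 92 = 52,  λ = (12 ± √52)/2 = (12 ± 7.2111)/2 ≈ 9.6056 or 2.3944.
  Sorted: λ_1 = 9.6056,  λ_2 = 4,  λ_3 = 2.3944  (check: sum = 16 = tr ✓).

Step 4 — unit eigenvector for λ_1 ≈ 9.6056: v spans the null space of (Sigma - λ_1 I), whose rows are
  r_1 = (-0.6056, -2, 0),  r_2 = (-2, -6.6056, 0),  r_3 = (0, 0, -5.6056).
  v is orthogonal to every row, so take v ∝ r_1 × r_3 = ((-2)·(-5.6056) - (0)·(0), (0)·(0) - (-0.6056)·(-5.6056), (-0.6056)·(0) - (-2)·(0)) ≈ (11.2111, -3.3944, 0).
  Let u = (11.2111, -3.3944, 0).
  ||u|| = √((11.2111)² + (-3.3944)² + (0)²) = √(137.2111) ≈ 11.7137,  v_1 = u/||u|| ≈ (0.9571, -0.2898, 0) (||v_1|| = 1).

λ_1 = 9.6056,  λ_2 = 4,  λ_3 = 2.3944;  v_1 ≈ (0.9571, -0.2898, 0)


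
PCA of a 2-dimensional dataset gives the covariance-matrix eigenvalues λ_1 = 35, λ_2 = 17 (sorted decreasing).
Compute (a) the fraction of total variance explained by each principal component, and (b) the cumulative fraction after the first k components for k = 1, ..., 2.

Step 1 — total variance = trace(Sigma) = Σ λ_i = 35 + 17 = 52.

Step 2 — fraction explained by component i = λ_i / Σ λ:
  PC1: 35/52 = 0.6731
  PC2: 17/52 = 0.3269

Step 3 — cumulative fraction after k components = (λ_1 + ... + λ_k) / Σ λ:
  k = 1: 35/52 = 0.6731
  k = 2: (35 + 17)/52 = 52/52 = 1

Summary (fraction, with percent):

explained: PC1 0.6731 (67.31%), PC2 0.3269 (32.69%);  cumulative: 0.6731, 1


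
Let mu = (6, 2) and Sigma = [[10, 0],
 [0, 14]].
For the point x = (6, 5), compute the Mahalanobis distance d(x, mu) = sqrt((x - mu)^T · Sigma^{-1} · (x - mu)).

Step 1 — centre the observation: (x - mu) = (0, 3).

Step 2 — invert Sigma. det(Sigma) = 10·14 - (0)² = 140.
  Sigma^{-1} = (1/det) · [[d, -b], [-b, a]] = [[0.1, 0],
 [0, 0.0714]].

Step 3 — form the quadratic (x - mu)^T · Sigma^{-1} · (x - mu):
  Sigma^{-1} · (x - mu) = (0, 0.2143).
  (x - mu)^T · [Sigma^{-1} · (x - mu)] = (0)·(0) + (3)·(0.2143) = 0.6429.

Step 4 — take square root: d = √(0.6429) ≈ 0.8018.

d(x, mu) = √(0.6429) ≈ 0.8018


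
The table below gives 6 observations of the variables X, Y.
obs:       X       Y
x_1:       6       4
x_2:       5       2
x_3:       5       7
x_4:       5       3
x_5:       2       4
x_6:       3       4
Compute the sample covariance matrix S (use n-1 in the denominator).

Step 1 — column means:
  mean(X) = (6 + 5 + 5 + 5 + 2 + 3) / 6 = 26/6 = 4.3333
  mean(Y) = (4 + 2 + 7 + 3 + 4 + 4) / 6 = 24/6 = 4

Step 2 — sample covariance S[i,j] = (1/(n-1)) · Σ_k (x_{k,i} - mean_i) · (x_{k,j} - mean_j), with n-1 = 5.
  S[X,X] = ((1.6667)·(1.6667) + (0.6667)·(0.6667) + (0.6667)·(0.6667) + (0.6667)·(0.6667) + (-2.3333)·(-2.3333) + (-1.3333)·(-1.3333)) / 5 = 11.3333/5 = 2.2667
  S[X,Y] = ((1.6667)·(0) + (0.6667)·(-2) + (0.6667)·(3) + (0.6667)·(-1) + (-2.3333)·(0) + (-1.3333)·(0)) / 5 = 0/5 = 0
  S[Y,Y] = ((0)·(0) + (-2)·(-2) + (3)·(3) + (-1)·(-1) + (0)·(0) + (0)·(0)) / 5 = 14/5 = 2.8

S is symmetric (S[j,i] = S[i,j]). Assembling:

S = [[2.2667, 0],
 [0, 2.8]]


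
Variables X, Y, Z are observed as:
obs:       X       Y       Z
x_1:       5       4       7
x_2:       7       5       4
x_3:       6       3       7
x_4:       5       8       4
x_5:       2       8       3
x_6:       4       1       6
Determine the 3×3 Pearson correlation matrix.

Step 1 — column means:
  mean(X) = (5 + 7 + 6 + 5 + 2 + 4) / 6 = 29/6 = 4.8333
  mean(Y) = (4 + 5 + 3 + 8 + 8 + 1) / 6 = 29/6 = 4.8333
  mean(Z) = (7 + 4 + 7 + 4 + 3 + 6) / 6 = 31/6 = 5.1667

Step 2 — sample variances and covariances s[i,j] = (1/(n-1)) · Σ_k (x_{k,i} - mean_i) · (x_{k,j} - mean_j), with n-1 = 5:
  s[X,X] = ((0.1667)·(0.1667) + (2.1667)·(2.1667) + (1.1667)·(1.1667) + (0.1667)·(0.1667) + (-2.8333)·(-2.8333) + (-0.8333)·(-0.8333)) / 5 = 14.8333/5 = 2.9667
  s[X,Y] = ((0.1667)·(-0.8333) + (2.1667)·(0.1667) + (1.1667)·(-1.8333) + (0.1667)·(3.1667) + (-2.8333)·(3.1667) + (-0.8333)·(-3.8333)) / 5 = -7.1667/5 = -1.4333
  s[X,Z] = ((0.1667)·(1.8333) + (2.1667)·(-1.1667) + (1.1667)·(1.8333) + (0.1667)·(-1.1667) + (-2.8333)·(-2.1667) + (-0.8333)·(0.8333)) / 5 = 5.1667/5 = 1.0333
  s[Y,Y] = ((-0.8333)·(-0.8333) + (0.1667)·(0.1667) + (-1.8333)·(-1.8333) + (3.1667)·(3.1667) + (3.1667)·(3.1667) + (-3.8333)·(-3.8333)) / 5 = 38.8333/5 = 7.7667
  s[Y,Z] = ((-0.8333)·(1.8333) + (0.1667)·(-1.1667) + (-1.8333)·(1.8333) + (3.1667)·(-1.1667) + (3.1667)·(-2.1667) + (-3.8333)·(0.8333)) / 5 = -18.8333/5 = -3.7667
  s[Z,Z] = ((1.8333)·(1.8333) + (-1.1667)·(-1.1667) + (1.8333)·(1.8333) + (-1.1667)·(-1.1667) + (-2.1667)·(-2.1667) + (0.8333)·(0.8333)) / 5 = 14.8333/5 = 2.9667
  Sample standard deviations s_i = √(s[i,i]):
  s(X) = √(2.9667) = 1.7224
  s(Y) = √(7.7667) = 2.7869
  s(Z) = √(2.9667) = 1.7224

Step 3 — r_{ij} = s_{ij} / (s_i · s_j):
  r[X,X] = 1 (diagonal).
  r[X,Y] = -1.4333 / (1.7224 · 2.7869) = -1.4333 / 4.8001 = -0.2986
  r[X,Z] = 1.0333 / (1.7224 · 1.7224) = 1.0333 / 2.9667 = 0.3483
  r[Y,Y] = 1 (diagonal).
  r[Y,Z] = -3.7667 / (2.7869 · 1.7224) = -3.7667 / 4.8001 = -0.7847
  r[Z,Z] = 1 (diagonal).

R is symmetric with unit diagonal. Assembling:

R = [[1, -0.2986, 0.3483],
 [-0.2986, 1, -0.7847],
 [0.3483, -0.7847, 1]]


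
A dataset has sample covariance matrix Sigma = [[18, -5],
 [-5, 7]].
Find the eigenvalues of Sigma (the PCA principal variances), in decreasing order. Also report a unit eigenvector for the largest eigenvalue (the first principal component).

Step 1 — characteristic polynomial of 2×2 Sigma:
  det(Sigma - λI) = λ² - trace · λ + det = 0.
  trace = 18 + 7 = 25, det = 18·7 - (-5)² = 101.
Step 2 — discriminant:
  Δ = trace² - 4·det = 625 - 404 = 221.
Step 3 — eigenvalues:
  λ = (trace ± √Δ)/2 = (25 ± 14.8661)/2,
  λ_1 = 19.933,  λ_2 = 5.067.

Step 4 — unit eigenvector for λ_1: solve (Sigma - λ_1 I)v = 0. First row:
  (18 - 19.933)·v_x + (-5)·v_y = 0, i.e. (-1.933)·v_x + (-5)·v_y = 0,
  so v ∝ (b, λ_1 - a) = (-5, 1.933); multiply by -1 so the first entry is positive: u = (5, -1.933).
  ||u|| = √((5)² + (-1.933)²) = √(28.7366) ≈ 5.3607,
  v_1 = u/||u|| ≈ (0.9327, -0.3606) (||v_1|| = 1).

λ_1 = 19.933,  λ_2 = 5.067;  v_1 ≈ (0.9327, -0.3606)


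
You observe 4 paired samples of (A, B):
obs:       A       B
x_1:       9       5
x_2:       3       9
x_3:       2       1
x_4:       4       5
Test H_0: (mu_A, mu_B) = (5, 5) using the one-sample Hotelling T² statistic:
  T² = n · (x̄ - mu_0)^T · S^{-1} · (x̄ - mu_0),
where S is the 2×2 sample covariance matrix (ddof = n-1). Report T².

Step 1 — sample mean vector:
  mean(A) = (9 + 3 + 2 + 4) / 4 = 18/4 = 4.5
  mean(B) = (5 + 9 + 1 + 5) / 4 = 20/4 = 5
  x̄ = (4.5, 5),  deviation x̄ - mu_0 = (4.5, 5) - (5, 5) = (-0.5, 0).

Step 2 — sample covariance matrix, S[i,j] = (1/(n-1)) · Σ_k (x_{k,i} - mean_i) · (x_{k,j} - mean_j), divisor n-1 = 3:
  S[A,A] = ((4.5)·(4.5) + (-1.5)·(-1.5) + (-2.5)·(-2.5) + (-0.5)·(-0.5)) / 3 = 29/3 = 9.6667
  S[A,B] = ((4.5)·(0) + (-1.5)·(4) + (-2.5)·(-4) + (-0.5)·(0)) / 3 = 4/3 = 1.3333
  S[B,B] = ((0)·(0) + (4)·(4) + (-4)·(-4) + (0)·(0)) / 3 = 32/3 = 10.6667
  S = [[9.6667, 1.3333],
 [1.3333, 10.6667]].

Step 3 — invert S. det(S) = 9.6667·10.6667 - (1.3333)² = 101.3333.
  S^{-1} = (1/det) · [[d, -b], [-b, a]] = [[0.1053, -0.0132],
 [-0.0132, 0.0954]].

Step 4 — quadratic form (x̄ - mu_0)^T · S^{-1} · (x̄ - mu_0):
  S^{-1} · (x̄ - mu_0) = (-0.0526, 0.0066),
  (x̄ - mu_0)^T · [...] = (-0.5)·(-0.0526) + (0)·(0.0066) = 0.0263.

Step 5 — scale by n: T² = 4 · 0.0263 = 0.1053.

T² ≈ 0.1053


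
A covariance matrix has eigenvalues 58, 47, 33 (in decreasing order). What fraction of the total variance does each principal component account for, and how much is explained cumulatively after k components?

Step 1 — total variance = trace(Sigma) = Σ λ_i = 58 + 47 + 33 = 138.

Step 2 — fraction explained by component i = λ_i / Σ λ:
  PC1: 58/138 = 0.4203
  PC2: 47/138 = 0.3406
  PC3: 33/138 = 0.2391

Step 3 — cumulative fraction after k components = (λ_1 + ... + λ_k) / Σ λ:
  k = 1: 58/138 = 0.4203
  k = 2: (58 + 47)/138 = 105/138 = 0.7609
  k = 3: (58 + 47 + 33)/138 = 138/138 = 1

Summary (fraction, with percent):

explained: PC1 0.4203 (42.03%), PC2 0.3406 (34.06%), PC3 0.2391 (23.91%);  cumulative: 0.4203, 0.7609, 1


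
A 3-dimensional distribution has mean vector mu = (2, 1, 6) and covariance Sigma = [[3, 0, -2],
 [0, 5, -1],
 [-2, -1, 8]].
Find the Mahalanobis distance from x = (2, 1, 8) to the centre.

Step 1 — centre the observation: (x - mu) = (0, 0, 2).

Step 2 — invert Sigma (cofactor / det for 3×3, or solve directly):
  Sigma^{-1} = [[0.4021, 0.0206, 0.1031],
 [0.0206, 0.2062, 0.0309],
 [0.1031, 0.0309, 0.1546]].

Step 3 — form the quadratic (x - mu)^T · Sigma^{-1} · (x - mu):
  Sigma^{-1} · (x - mu) = (0.2062, 0.0619, 0.3093).
  (x - mu)^T · [Sigma^{-1} · (x - mu)] = (0)·(0.2062) + (0)·(0.0619) + (2)·(0.3093) = 0.6186.

Step 4 — take square root: d = √(0.6186) ≈ 0.7865.

d(x, mu) = √(0.6186) ≈ 0.7865


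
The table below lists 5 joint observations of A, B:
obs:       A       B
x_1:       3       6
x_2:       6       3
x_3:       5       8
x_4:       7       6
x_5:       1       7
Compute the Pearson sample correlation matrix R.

Step 1 — column means:
  mean(A) = (3 + 6 + 5 + 7 + 1) / 5 = 22/5 = 4.4
  mean(B) = (6 + 3 + 8 + 6 + 7) / 5 = 30/5 = 6

Step 2 — sample variances and covariances s[i,j] = (1/(n-1)) · Σ_k (x_{k,i} - mean_i) · (x_{k,j} - mean_j), with n-1 = 4:
  s[A,A] = ((-1.4)·(-1.4) + (1.6)·(1.6) + (0.6)·(0.6) + (2.6)·(2.6) + (-3.4)·(-3.4)) / 4 = 23.2/4 = 5.8
  s[A,B] = ((-1.4)·(0) + (1.6)·(-3) + (0.6)·(2) + (2.6)·(0) + (-3.4)·(1)) / 4 = -7/4 = -1.75
  s[B,B] = ((0)·(0) + (-3)·(-3) + (2)·(2) + (0)·(0) + (1)·(1)) / 4 = 14/4 = 3.5
  Sample standard deviations s_i = √(s[i,i]):
  s(A) = √(5.8) = 2.4083
  s(B) = √(3.5) = 1.8708

Step 3 — r_{ij} = s_{ij} / (s_i · s_j):
  r[A,A] = 1 (diagonal).
  r[A,B] = -1.75 / (2.4083 · 1.8708) = -1.75 / 4.5056 = -0.3884
  r[B,B] = 1 (diagonal).

R is symmetric with unit diagonal. Assembling:

R = [[1, -0.3884],
 [-0.3884, 1]]


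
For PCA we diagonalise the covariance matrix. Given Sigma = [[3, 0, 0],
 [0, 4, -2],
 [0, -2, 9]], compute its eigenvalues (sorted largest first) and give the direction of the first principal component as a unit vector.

Step 1 — characteristic polynomial p(λ) = det(λI - Sigma) = λ³ - tr·λ² + c_1·λ - det, where tr = trace, c_1 = sum of the principal 2×2 minors, det = det(Sigma):
  tr = 3 + 4 + 9 = 16,
  c_1 = (3·4 - (0)²) + (3·9 - (0)²) + (4·9 - (-2)²) = 12 + 27 + 32 = 71,
  det = 3·(4·9 - (-2)²) - (0)·((0)·9 - (-2)·(0)) + (0)·((0)·(-2) - 4·(0)) = 3·(32) - (0)·(0) + (0)·(0) = 96.
  So p(λ) = λ³ - 16λ² + 71λ - 96.
Step 2 — look for an integer root (rational root theorem: any rational root is an integer divisor of 96). Testing λ = 3:
  p(3) = 27 - 144 + 213 - 96 = 0  ✓
  Dividing out (λ - 3): p(λ) = (λ - 3)(λ² - 13λ + 32).
Step 3 — remaining eigenvalues from the quadratic λ² - 13λ + 32 = 0:
  Δ = 13² - 4·32 = 169 - 128 = 41,  λ = (13 ± √41)/2 = (13 ± 6.4031)/2 ≈ 9.7016 or 3.2984.
  Sorted: λ_1 = 9.7016,  λ_2 = 3.2984,  λ_3 = 3  (check: sum = 16 = tr ✓).

Step 4 — unit eigenvector for λ_1 ≈ 9.7016: v spans the null space of (Sigma - λ_1 I), whose rows are
  r_1 = (-6.7016, 0, 0),  r_2 = (0, -5.7016, -2),  r_3 = (0, -2, -0.7016).
  v is orthogonal to every row, so take v ∝ r_1 × r_2 = ((0)·(-2) - (0)·(-5.7016), (0)·(0) - (-6.7016)·(-2), (-6.7016)·(-5.7016) - (0)·(0)) ≈ (0, -13.4031, 38.2094).
  Rescale (multiply by -1 so the first nonzero entry is positive): u = (0, 13.4031, -38.2094).
  ||u|| = √((0)² + (13.4031)² + (-38.2094)²) = √(1639.5999) ≈ 40.492,  v_1 = u/||u|| ≈ (0, 0.331, -0.9436) (||v_1|| = 1).

λ_1 = 9.7016,  λ_2 = 3.2984,  λ_3 = 3;  v_1 ≈ (0, 0.331, -0.9436)
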